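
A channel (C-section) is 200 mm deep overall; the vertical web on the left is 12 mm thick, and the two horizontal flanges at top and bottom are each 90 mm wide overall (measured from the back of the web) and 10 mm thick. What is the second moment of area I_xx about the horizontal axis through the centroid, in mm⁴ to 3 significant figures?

Split into non-overlapping primitives; take the origin at the lower-left of the bounding box.
Web: 12 × 200, A = 2 400 mm², y = 100 mm, Ī = 8 000 000 mm⁴.
Top flange (beyond web): 78 × 10, A = 780 mm², y = 195 mm, Ī = 6 500 mm⁴.
Bottom flange (beyond web): 78 × 10, A = 780 mm², y = 5 mm, Ī = 6 500 mm⁴.
By symmetry the centroid is at mid-height, ȳ = 100 mm.
Transfer each piece to the horizontal axis through the centroid using Ī + A·d² with d = y − 100:
  web: d = 0 mm → contributes +8 000 000 mm⁴
  top flange (beyond web): d = 95 mm → contributes +7 046 000 mm⁴
  bottom flange (beyond web): d = -95 mm → contributes +7 046 000 mm⁴
Total I = 22 092 000 mm⁴.

I_xx ≈ 2.21 × 10⁷ mm⁴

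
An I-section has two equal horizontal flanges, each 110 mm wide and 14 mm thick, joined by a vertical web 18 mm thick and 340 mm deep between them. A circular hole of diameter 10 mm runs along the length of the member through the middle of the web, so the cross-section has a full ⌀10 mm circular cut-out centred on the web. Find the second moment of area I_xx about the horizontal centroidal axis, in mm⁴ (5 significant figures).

I_xx ≈ 1.5550 × 10⁸ mm⁴

Treat the section as a set of non-overlapping primitives; coordinates are from the bounding-box lower-left.
Bottom flange: 110 × 14, A = 1 540 mm², y = 7 mm, Ī = 25153.33 mm⁴.
Web: 18 × 340, A = 6 120 mm², y = 184 mm, Ī = 58 956 000 mm⁴.
Top flange: 110 × 14, A = 1 540 mm², y = 361 mm, Ī = 25153.33 mm⁴.
Hole (subtracted): ⌀10, A = 78.53982 mm², y = 184 mm, Ī = 490.8739 mm⁴.
By symmetry the centroid is at mid-height, ȳ = 184 mm.
Transfer each piece to the horizontal centroidal axis using Ī + A·d² with d = y − 184:
  bottom flange: d = -177 mm → contributes +48 271 813 mm⁴
  web: d = 0 mm → contributes +58 956 000 mm⁴
  top flange: d = 177 mm → contributes +48 271 813 mm⁴
  hole: d = 0 mm → contributes −490.8739 mm⁴
Total I = 155 499 136 mm⁴.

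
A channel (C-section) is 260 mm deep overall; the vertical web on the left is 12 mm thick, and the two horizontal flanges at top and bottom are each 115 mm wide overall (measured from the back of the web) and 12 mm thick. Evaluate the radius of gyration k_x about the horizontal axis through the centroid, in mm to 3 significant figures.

Decompose the section into non-overlapping parts with the origin at the bottom-left of its bounding rectangle.
Web: 12 × 260, A = 3 120 mm², y = 130 mm, Ī = 17 576 000 mm⁴.
Top flange (beyond web): 103 × 12, A = 1 236 mm², y = 254 mm, Ī = 14 832 mm⁴.
Bottom flange (beyond web): 103 × 12, A = 1 236 mm², y = 6 mm, Ī = 14 832 mm⁴.
By symmetry the centroid is at mid-height, ȳ = 130 mm.
Transfer each piece to the horizontal axis through the centroid using Ī + A·d² with d = y − 130:
  web: d = 0 mm → contributes +17 576 000 mm⁴
  top flange (beyond web): d = 124 mm → contributes +19 019 568 mm⁴
  bottom flange (beyond web): d = -124 mm → contributes +19 019 568 mm⁴
Total I = 55 615 136 mm⁴.
Radius of gyration: k = √(I/A) = √(55 615 136 / 5 592) = 99.727 mm.

k_x ≈ 99.7 mm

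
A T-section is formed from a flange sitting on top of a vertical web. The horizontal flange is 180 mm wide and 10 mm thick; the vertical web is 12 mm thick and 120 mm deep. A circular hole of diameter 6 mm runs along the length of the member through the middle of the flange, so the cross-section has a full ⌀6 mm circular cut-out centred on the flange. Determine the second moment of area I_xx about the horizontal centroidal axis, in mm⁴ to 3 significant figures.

I_xx ≈ 5.10 × 10⁶ mm⁴

Decompose the section into non-overlapping parts with the origin at the bottom-left of its bounding rectangle.
Flange: 180 × 10, A = 1 800 mm², y = 125 mm, Ī = 15 000 mm⁴.
Web: 12 × 120, A = 1 440 mm², y = 60 mm, Ī = 1 728 000 mm⁴.
Hole (subtracted): ⌀6, A = 28.274 mm², y = 125 mm, Ī = 63.617 mm⁴.
Centroid: ȳ = ΣA·y / ΣA = 95.857 mm.
Transfer each piece to the horizontal centroidal axis using Ī + A·d² with d = y − 95.857:
  flange: d = 29.143 mm → contributes +1 543 788 mm⁴
  web: d = -35.857 mm → contributes +3 579 421 mm⁴
  hole: d = 29.143 mm → contributes −24 078 mm⁴
Total I = 5 099 132 mm⁴.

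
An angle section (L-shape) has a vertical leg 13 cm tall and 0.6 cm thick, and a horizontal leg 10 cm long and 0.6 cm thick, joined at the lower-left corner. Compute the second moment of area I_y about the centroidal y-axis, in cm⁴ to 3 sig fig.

Decompose the section into non-overlapping parts with the origin at the bottom-left of its bounding rectangle.
Vertical leg: 0.6 × 13, A = 7.8 cm², x = 0.3 cm, Ī = 0.234 cm⁴.
Horizontal leg (remainder): 9.4 × 0.6, A = 5.64 cm², x = 5.3 cm, Ī = 41.529 cm⁴.
Centroid: x̄ = ΣA·x / ΣA = 2.3982 cm.
Transfer each piece to the centroidal y-axis using Ī + A·d² with d = x − 2.3982:
  vertical leg: d = -2.0982 cm → contributes +34.574 cm⁴
  horizontal leg (remainder): d = 2.9018 cm → contributes +89.02 cm⁴
Total I = 123.59 cm⁴.

I_y ≈ 124 cm⁴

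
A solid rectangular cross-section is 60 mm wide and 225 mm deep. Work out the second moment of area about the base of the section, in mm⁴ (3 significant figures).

The section: 60 × 225, A = 13 500 mm², y = 112.5 mm, Ī = 56 953 125 mm⁴.
Transfer it to the bottom edge using Ī + A·d² with d = y − 0:
  the section: d = 112.5 mm → contributes +227 812 500 mm⁴
Total I = 227 812 500 mm⁴.

I_base ≈ 2.28 × 10⁸ mm⁴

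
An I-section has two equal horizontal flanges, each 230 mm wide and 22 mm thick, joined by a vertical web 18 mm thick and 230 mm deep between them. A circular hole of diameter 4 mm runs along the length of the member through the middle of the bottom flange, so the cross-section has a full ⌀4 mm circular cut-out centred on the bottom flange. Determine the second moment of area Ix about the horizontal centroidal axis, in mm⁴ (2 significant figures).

Treat the section as a set of non-overlapping primitives; coordinates are from the bounding-box lower-left.
Bottom flange: 230 × 22, A = 5 060 mm², y = 11 mm, Ī = 204 087 mm⁴.
Web: 18 × 230, A = 4 140 mm², y = 137 mm, Ī = 18 250 500 mm⁴.
Top flange: 230 × 22, A = 5 060 mm², y = 263 mm, Ī = 204 087 mm⁴.
Hole (subtracted): ⌀4, A = 12.57 mm², y = 11 mm, Ī = 12.57 mm⁴.
Centroid: ȳ = ΣA·y / ΣA = 137.1 mm.
Transfer each piece to the horizontal centroidal axis using Ī + A·d² with d = y − 137.1:
  bottom flange: d = -126.1 mm → contributes +80 678 417 mm⁴
  web: d = -0.1111 mm → contributes +18 250 551 mm⁴
  top flange: d = 125.9 mm → contributes +80 395 001 mm⁴
  hole: d = -126.1 mm → contributes −199 868 mm⁴
Total I = 179 124 101 mm⁴.

Ix ≈ 1.8 × 10⁸ mm⁴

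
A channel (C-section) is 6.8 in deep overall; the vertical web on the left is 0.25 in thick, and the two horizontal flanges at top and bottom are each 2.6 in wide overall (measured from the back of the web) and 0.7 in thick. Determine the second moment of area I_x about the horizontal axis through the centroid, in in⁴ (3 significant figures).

I_x ≈ 37.3 in⁴

Treat the section as a set of non-overlapping primitives; coordinates are from the bounding-box lower-left.
Web: 0.25 × 6.8, A = 1.7 in², y = 3.4 in, Ī = 6.5507 in⁴.
Top flange (beyond web): 2.35 × 0.7, A = 1.645 in², y = 6.45 in, Ī = 0.067171 in⁴.
Bottom flange (beyond web): 2.35 × 0.7, A = 1.645 in², y = 0.35 in, Ī = 0.067171 in⁴.
By symmetry the centroid is at mid-height, ȳ = 3.4 in.
Transfer each piece to the horizontal axis through the centroid using Ī + A·d² with d = y − 3.4:
  web: d = 0 in → contributes +6.5507 in⁴
  top flange (beyond web): d = 3.05 in → contributes +15.37 in⁴
  bottom flange (beyond web): d = -3.05 in → contributes +15.37 in⁴
Total I = 37.29 in⁴.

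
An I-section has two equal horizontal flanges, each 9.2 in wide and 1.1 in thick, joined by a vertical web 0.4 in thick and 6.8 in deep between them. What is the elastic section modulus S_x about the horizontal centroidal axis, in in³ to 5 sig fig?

S_x ≈ 72.959 in³

Split into non-overlapping primitives; take the origin at the lower-left of the bounding box.
Bottom flange: 9.2 × 1.1, A = 10.12 in², y = 0.55 in, Ī = 1.020433 in⁴.
Web: 0.4 × 6.8, A = 2.72 in², y = 4.5 in, Ī = 10.48107 in⁴.
Top flange: 9.2 × 1.1, A = 10.12 in², y = 8.45 in, Ī = 1.020433 in⁴.
By symmetry the centroid is at mid-height, ȳ = 4.5 in.
Transfer each piece to the horizontal centroidal axis using Ī + A·d² with d = y − 4.5:
  bottom flange: d = -3.95 in → contributes +158.9177 in⁴
  web: d = 0 in → contributes +10.48107 in⁴
  top flange: d = 3.95 in → contributes +158.9177 in⁴
Total I = 328.3165 in⁴.
Extreme fibre distance c = 4.5 in; S = I/c = 72.95923 in³.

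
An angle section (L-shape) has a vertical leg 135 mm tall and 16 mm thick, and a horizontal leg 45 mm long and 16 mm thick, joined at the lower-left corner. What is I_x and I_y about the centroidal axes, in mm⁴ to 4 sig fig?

Split into non-overlapping primitives; take the origin at the lower-left of the bounding box.
Vertical leg: 16 × 135, A = 2 160 mm², y = 67.5 mm, Ī = 3 280 500 mm⁴.
Horizontal leg (remainder): 29 × 16, A = 464 mm², y = 8 mm, Ī = 9898.67 mm⁴.
Centroid: ȳ = ΣA·y / ΣA = 56.9787 mm.
Transfer each piece to the centroidal x-axis using Ī + A·d² with d = y − 56.9787:
  vertical leg: d = 10.5213 mm → contributes +3 519 609 mm⁴
  horizontal leg (remainder): d = -48.9787 mm → contributes +1 122 992 mm⁴
Total I = 4 642 601 mm⁴.
For the y-axis: x̄ = 11.9787 mm.
Repeating about the centroidal y-axis gives I_y = 271 961 mm⁴.

I_x ≈ 4.643 × 10⁶ mm⁴, I_y ≈ 2.720 × 10⁵ mm⁴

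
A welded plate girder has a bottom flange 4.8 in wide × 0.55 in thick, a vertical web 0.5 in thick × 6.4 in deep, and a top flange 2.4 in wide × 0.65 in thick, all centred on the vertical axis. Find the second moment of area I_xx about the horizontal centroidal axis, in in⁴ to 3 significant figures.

Split into non-overlapping primitives; take the origin at the lower-left of the bounding box.
Bottom plate: 4.8 × 0.55, A = 2.64 in², y = 0.275 in, Ī = 0.06655 in⁴.
Web plate: 0.5 × 6.4, A = 3.2 in², y = 3.75 in, Ī = 10.923 in⁴.
Top plate: 2.4 × 0.65, A = 1.56 in², y = 7.275 in, Ī = 0.054925 in⁴.
Centroid: ȳ = ΣA·y / ΣA = 3.2534 in.
Transfer each piece to the horizontal centroidal axis using Ī + A·d² with d = y − 3.2534:
  bottom plate: d = -2.9784 in → contributes +23.485 in⁴
  web plate: d = 0.49662 in → contributes +11.712 in⁴
  top plate: d = 4.0216 in → contributes +25.285 in⁴
Total I = 60.483 in⁴.

I_xx ≈ 60.5 in⁴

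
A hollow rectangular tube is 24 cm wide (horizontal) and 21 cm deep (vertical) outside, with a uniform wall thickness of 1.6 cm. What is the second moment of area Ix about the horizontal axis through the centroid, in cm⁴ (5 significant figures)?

Ix ≈ 8746.4 cm⁴

Split into non-overlapping primitives; take the origin at the lower-left of the bounding box.
Outer rectangle: 24 × 21, A = 504 cm², y = 10.5 cm, Ī = 18 522 cm⁴.
Inner void (subtracted): 20.8 × 17.8, A = 370.24 cm², y = 10.5 cm, Ī = 9775.57 cm⁴.
By symmetry the centroid is at mid-height, ȳ = 10.5 cm.
All pieces are centred on the horizontal axis through the centroid, so I = ΣĪ (holes subtracted) = 8746.43 cm⁴.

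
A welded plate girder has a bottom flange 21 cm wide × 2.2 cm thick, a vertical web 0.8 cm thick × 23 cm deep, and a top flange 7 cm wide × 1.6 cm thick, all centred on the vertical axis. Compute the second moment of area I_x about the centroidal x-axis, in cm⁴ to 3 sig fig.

I_x ≈ 7260 cm⁴

Decompose the section into non-overlapping parts with the origin at the bottom-left of its bounding rectangle.
Bottom plate: 21 × 2.2, A = 46.2 cm², y = 1.1 cm, Ī = 18.634 cm⁴.
Web plate: 0.8 × 23, A = 18.4 cm², y = 13.7 cm, Ī = 811.13 cm⁴.
Top plate: 7 × 1.6, A = 11.2 cm², y = 26 cm, Ī = 2.3893 cm⁴.
Centroid: ȳ = ΣA·y / ΣA = 7.8377 cm.
Transfer each piece to the centroidal x-axis using Ī + A·d² with d = y − 7.8377:
  bottom plate: d = -6.7377 cm → contributes +2 116 cm⁴
  web plate: d = 5.8623 cm → contributes +1443.5 cm⁴
  top plate: d = 18.162 cm → contributes +3696.9 cm⁴
Total I = 7256.4 cm⁴.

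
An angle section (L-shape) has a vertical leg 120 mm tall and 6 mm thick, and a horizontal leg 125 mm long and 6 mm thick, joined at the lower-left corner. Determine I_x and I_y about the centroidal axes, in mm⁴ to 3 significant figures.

Split into non-overlapping primitives; take the origin at the lower-left of the bounding box.
Vertical leg: 6 × 120, A = 720 mm², y = 60 mm, Ī = 864 000 mm⁴.
Horizontal leg (remainder): 119 × 6, A = 714 mm², y = 3 mm, Ī = 2 142 mm⁴.
Centroid: ȳ = ΣA·y / ΣA = 31.619 mm.
Transfer each piece to the centroidal x-axis using Ī + A·d² with d = y − 31.619:
  vertical leg: d = 28.381 mm → contributes +1 443 936 mm⁴
  horizontal leg (remainder): d = -28.619 mm → contributes +586 952 mm⁴
Total I = 2 030 888 mm⁴.
For the y-axis: x̄ = 34.119 mm.
Repeating about the centroidal y-axis gives I_y = 2 245 106 mm⁴.

I_x ≈ 2.03 × 10⁶ mm⁴, I_y ≈ 2.25 × 10⁶ mm⁴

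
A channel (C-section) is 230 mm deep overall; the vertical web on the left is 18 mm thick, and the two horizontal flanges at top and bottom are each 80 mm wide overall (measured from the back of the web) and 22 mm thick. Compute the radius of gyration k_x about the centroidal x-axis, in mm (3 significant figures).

Treat the section as a set of non-overlapping primitives; coordinates are from the bounding-box lower-left.
Web: 18 × 230, A = 4 140 mm², y = 115 mm, Ī = 18 250 500 mm⁴.
Top flange (beyond web): 62 × 22, A = 1 364 mm², y = 219 mm, Ī = 55 015 mm⁴.
Bottom flange (beyond web): 62 × 22, A = 1 364 mm², y = 11 mm, Ī = 55 015 mm⁴.
By symmetry the centroid is at mid-height, ȳ = 115 mm.
Transfer each piece to the centroidal x-axis using Ī + A·d² with d = y − 115:
  web: d = 0 mm → contributes +18 250 500 mm⁴
  top flange (beyond web): d = 104 mm → contributes +14 808 039 mm⁴
  bottom flange (beyond web): d = -104 mm → contributes +14 808 039 mm⁴
Total I = 47 866 577 mm⁴.
Radius of gyration: k = √(I/A) = √(47 866 577 / 6 868) = 83.484 mm.

k_x ≈ 83.5 mm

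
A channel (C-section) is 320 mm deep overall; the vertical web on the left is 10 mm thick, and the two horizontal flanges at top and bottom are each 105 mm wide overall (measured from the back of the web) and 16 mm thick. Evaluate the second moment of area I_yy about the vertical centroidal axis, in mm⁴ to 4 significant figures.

Break the section into simple shapes (no overlaps), measuring from the bottom-left corner of the bounding box.
Web: 10 × 320, A = 3 200 mm², x = 5 mm, Ī = 26666.7 mm⁴.
Top flange (beyond web): 95 × 16, A = 1 520 mm², x = 57.5 mm, Ī = 1 143 167 mm⁴.
Bottom flange (beyond web): 95 × 16, A = 1 520 mm², x = 57.5 mm, Ī = 1 143 167 mm⁴.
Centroid: x̄ = ΣA·x / ΣA = 30.5769 mm.
Transfer each piece to the vertical centroidal axis using Ī + A·d² with d = x − 30.5769:
  web: d = -25.5769 mm → contributes +2 120 039 mm⁴
  top flange (beyond web): d = 26.9231 mm → contributes +2 244 942 mm⁴
  bottom flange (beyond web): d = 26.9231 mm → contributes +2 244 942 mm⁴
Total I = 6 609 923 mm⁴.

I_yy ≈ 6.610 × 10⁶ mm⁴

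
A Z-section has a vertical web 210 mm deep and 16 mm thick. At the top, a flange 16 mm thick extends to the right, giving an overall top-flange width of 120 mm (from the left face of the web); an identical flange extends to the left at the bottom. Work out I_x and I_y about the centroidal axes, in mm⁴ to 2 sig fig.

I_x ≈ 4.4 × 10⁷ mm⁴, I_y ≈ 1.5 × 10⁷ mm⁴

Split into non-overlapping primitives; take the origin at the lower-left of the bounding box.
Web: 16 × 210, A = 3 360 mm², y = 105 mm, Ī = 12 348 000 mm⁴.
Top flange (beyond web): 104 × 16, A = 1 664 mm², y = 202 mm, Ī = 35 499 mm⁴.
Bottom flange (beyond web): 104 × 16, A = 1 664 mm², y = 8 mm, Ī = 35 499 mm⁴.
Centroid: ȳ = ΣA·y / ΣA = 105 mm.
Transfer each piece to the centroidal x-axis using Ī + A·d² with d = y − 105:
  web: d = 0 mm → contributes +12 348 000 mm⁴
  top flange (beyond web): d = 97 mm → contributes +15 692 075 mm⁴
  bottom flange (beyond web): d = -97 mm → contributes +15 692 075 mm⁴
Total I = 43 732 149 mm⁴.
For the y-axis: x̄ = 112 mm.
Repeating about the centroidal y-axis gives I_y = 15 052 117 mm⁴.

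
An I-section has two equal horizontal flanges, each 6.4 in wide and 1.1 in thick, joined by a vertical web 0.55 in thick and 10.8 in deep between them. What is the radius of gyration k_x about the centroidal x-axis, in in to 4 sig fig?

k_x ≈ 5.278 in

Split into non-overlapping primitives; take the origin at the lower-left of the bounding box.
Bottom flange: 6.4 × 1.1, A = 7.04 in², y = 0.55 in, Ī = 0.709867 in⁴.
Web: 0.55 × 10.8, A = 5.94 in², y = 6.5 in, Ī = 57.7368 in⁴.
Top flange: 6.4 × 1.1, A = 7.04 in², y = 12.45 in, Ī = 0.709867 in⁴.
By symmetry the centroid is at mid-height, ȳ = 6.5 in.
Transfer each piece to the centroidal x-axis using Ī + A·d² with d = y − 6.5:
  bottom flange: d = -5.95 in → contributes +249.943 in⁴
  web: d = 0 in → contributes +57.7368 in⁴
  top flange: d = 5.95 in → contributes +249.943 in⁴
Total I = 557.624 in⁴.
Radius of gyration: k = √(I/A) = √(557.624 / 20.02) = 5.27763 in.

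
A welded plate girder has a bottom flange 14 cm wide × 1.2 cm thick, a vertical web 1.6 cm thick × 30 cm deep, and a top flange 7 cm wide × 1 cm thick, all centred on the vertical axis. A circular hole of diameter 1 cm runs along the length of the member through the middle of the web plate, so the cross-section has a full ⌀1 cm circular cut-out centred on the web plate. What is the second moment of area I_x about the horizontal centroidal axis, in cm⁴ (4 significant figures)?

I_x ≈ 9041 cm⁴

Decompose the section into non-overlapping parts with the origin at the bottom-left of its bounding rectangle.
Bottom plate: 14 × 1.2, A = 16.8 cm², y = 0.6 cm, Ī = 2.016 cm⁴.
Web plate: 1.6 × 30, A = 48 cm², y = 16.2 cm, Ī = 3 600 cm⁴.
Top plate: 7 × 1, A = 7 cm², y = 31.7 cm, Ī = 0.583333 cm⁴.
Hole (subtracted): ⌀1, A = 0.785398 cm², y = 16.2 cm, Ī = 0.0490874 cm⁴.
Centroid: ȳ = ΣA·y / ΣA = 14.0373 cm.
Transfer each piece to the horizontal centroidal axis using Ī + A·d² with d = y − 14.0373:
  bottom plate: d = -13.4373 cm → contributes +3035.46 cm⁴
  web plate: d = 2.16265 cm → contributes +3824.5 cm⁴
  top plate: d = 17.6627 cm → contributes +2184.37 cm⁴
  hole: d = 2.16265 cm → contributes −3.72245 cm⁴
Total I = 9040.61 cm⁴.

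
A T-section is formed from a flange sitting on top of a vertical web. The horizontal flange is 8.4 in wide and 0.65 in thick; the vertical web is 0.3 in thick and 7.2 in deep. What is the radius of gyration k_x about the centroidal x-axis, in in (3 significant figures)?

Split into non-overlapping primitives; take the origin at the lower-left of the bounding box.
Flange: 8.4 × 0.65, A = 5.46 in², y = 7.525 in, Ī = 0.19224 in⁴.
Web: 0.3 × 7.2, A = 2.16 in², y = 3.6 in, Ī = 9.3312 in⁴.
Centroid: ȳ = ΣA·y / ΣA = 6.4124 in.
Transfer each piece to the centroidal x-axis using Ī + A·d² with d = y − 6.4124:
  flange: d = 1.1126 in → contributes +6.951 in⁴
  web: d = -2.8124 in → contributes +26.416 in⁴
Total I = 33.367 in⁴.
Radius of gyration: k = √(I/A) = √(33.367 / 7.62) = 2.0926 in.

k_x ≈ 2.09 in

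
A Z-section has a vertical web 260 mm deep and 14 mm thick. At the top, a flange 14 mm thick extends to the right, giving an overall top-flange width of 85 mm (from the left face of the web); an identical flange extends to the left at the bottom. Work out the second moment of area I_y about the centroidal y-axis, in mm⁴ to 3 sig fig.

I_y ≈ 4.49 × 10⁶ mm⁴

Split into non-overlapping primitives; take the origin at the lower-left of the bounding box.
Web: 14 × 260, A = 3 640 mm², x = 78 mm, Ī = 59 453 mm⁴.
Top flange (beyond web): 71 × 14, A = 994 mm², x = 120.5 mm, Ī = 417 563 mm⁴.
Bottom flange (beyond web): 71 × 14, A = 994 mm², x = 35.5 mm, Ī = 417 563 mm⁴.
Centroid: x̄ = ΣA·x / ΣA = 78 mm.
Transfer each piece to the centroidal y-axis using Ī + A·d² with d = x − 78:
  web: d = 0 mm → contributes +59 453 mm⁴
  top flange (beyond web): d = 42.5 mm → contributes +2 212 975 mm⁴
  bottom flange (beyond web): d = -42.5 mm → contributes +2 212 975 mm⁴
Total I = 4 485 404 mm⁴.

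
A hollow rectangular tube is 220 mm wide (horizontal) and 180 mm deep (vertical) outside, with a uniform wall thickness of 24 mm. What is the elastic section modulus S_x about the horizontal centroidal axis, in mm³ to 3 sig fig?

Break the section into simple shapes (no overlaps), measuring from the bottom-left corner of the bounding box.
Outer rectangle: 220 × 180, A = 39 600 mm², y = 90 mm, Ī = 106 920 000 mm⁴.
Inner void (subtracted): 172 × 132, A = 22 704 mm², y = 90 mm, Ī = 32 966 208 mm⁴.
By symmetry the centroid is at mid-height, ȳ = 90 mm.
All pieces are centred on the horizontal centroidal axis, so I = ΣĪ (holes subtracted) = 73 953 792 mm⁴.
Extreme fibre distance c = 90 mm; S = I/c = 821 709 mm³.

S_x ≈ 8.22 × 10⁵ mm³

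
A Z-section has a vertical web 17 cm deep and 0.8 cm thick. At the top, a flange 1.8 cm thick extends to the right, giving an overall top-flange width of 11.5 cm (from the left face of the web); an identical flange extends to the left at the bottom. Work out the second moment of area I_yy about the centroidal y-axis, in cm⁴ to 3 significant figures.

I_yy ≈ 1640 cm⁴

Treat the section as a set of non-overlapping primitives; coordinates are from the bounding-box lower-left.
Web: 0.8 × 17, A = 13.6 cm², x = 11.1 cm, Ī = 0.72533 cm⁴.
Top flange (beyond web): 10.7 × 1.8, A = 19.26 cm², x = 16.85 cm, Ī = 183.76 cm⁴.
Bottom flange (beyond web): 10.7 × 1.8, A = 19.26 cm², x = 5.35 cm, Ī = 183.76 cm⁴.
Centroid: x̄ = ΣA·x / ΣA = 11.1 cm.
Transfer each piece to the centroidal y-axis using Ī + A·d² with d = x − 11.1:
  web: d = 0 cm → contributes +0.72533 cm⁴
  top flange (beyond web): d = 5.75 cm → contributes +820.54 cm⁴
  bottom flange (beyond web): d = -5.75 cm → contributes +820.54 cm⁴
Total I = 1641.8 cm⁴.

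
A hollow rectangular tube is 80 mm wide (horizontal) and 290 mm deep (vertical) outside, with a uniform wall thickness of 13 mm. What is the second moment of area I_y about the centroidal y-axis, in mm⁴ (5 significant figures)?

I_y ≈ 8.9091 × 10⁶ mm⁴

Break the section into simple shapes (no overlaps), measuring from the bottom-left corner of the bounding box.
Outer rectangle: 80 × 290, A = 23 200 mm², x = 40 mm, Ī = 12 373 333 mm⁴.
Inner void (subtracted): 54 × 264, A = 14 256 mm², x = 40 mm, Ī = 3 464 208 mm⁴.
By symmetry the centroid is at mid-width, x̄ = 40 mm.
All pieces are centred on the centroidal y-axis, so I = ΣĪ (holes subtracted) = 8 909 125 mm⁴.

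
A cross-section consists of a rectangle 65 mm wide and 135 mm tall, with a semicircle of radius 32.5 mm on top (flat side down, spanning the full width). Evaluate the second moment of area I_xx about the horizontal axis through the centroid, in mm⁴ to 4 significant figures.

Decompose the section into non-overlapping parts with the origin at the bottom-left of its bounding rectangle.
Rectangular body: 65 × 135, A = 8 775 mm², y = 67.5 mm, Ī = 13 327 031 mm⁴.
Semicircular cap: semicircle r = 32.5, A = 1659.15 mm², y = 148.793 mm, Ī = 122 452 mm⁴.
Centroid: ȳ = ΣA·y / ΣA = 80.4266 mm.
Transfer each piece to the horizontal axis through the centroid using Ī + A·d² with d = y − 80.4266:
  rectangular body: d = -12.9266 mm → contributes +14 793 311 mm⁴
  semicircular cap: d = 68.3668 mm → contributes +7 877 371 mm⁴
Total I = 22 670 682 mm⁴.

I_xx ≈ 2.267 × 10⁷ mm⁴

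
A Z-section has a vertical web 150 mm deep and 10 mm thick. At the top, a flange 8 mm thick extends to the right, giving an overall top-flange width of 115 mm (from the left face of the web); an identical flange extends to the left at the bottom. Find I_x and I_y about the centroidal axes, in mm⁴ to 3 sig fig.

I_x ≈ 1.13 × 10⁷ mm⁴, I_y ≈ 7.11 × 10⁶ mm⁴

Split into non-overlapping primitives; take the origin at the lower-left of the bounding box.
Web: 10 × 150, A = 1 500 mm², y = 75 mm, Ī = 2 812 500 mm⁴.
Top flange (beyond web): 105 × 8, A = 840 mm², y = 146 mm, Ī = 4 480 mm⁴.
Bottom flange (beyond web): 105 × 8, A = 840 mm², y = 4 mm, Ī = 4 480 mm⁴.
Centroid: ȳ = ΣA·y / ΣA = 75 mm.
Transfer each piece to the centroidal x-axis using Ī + A·d² with d = y − 75:
  web: d = 0 mm → contributes +2 812 500 mm⁴
  top flange (beyond web): d = 71 mm → contributes +4 238 920 mm⁴
  bottom flange (beyond web): d = -71 mm → contributes +4 238 920 mm⁴
Total I = 11 290 340 mm⁴.
For the y-axis: x̄ = 110 mm.
Repeating about the centroidal y-axis gives I_y = 7 110 500 mm⁴.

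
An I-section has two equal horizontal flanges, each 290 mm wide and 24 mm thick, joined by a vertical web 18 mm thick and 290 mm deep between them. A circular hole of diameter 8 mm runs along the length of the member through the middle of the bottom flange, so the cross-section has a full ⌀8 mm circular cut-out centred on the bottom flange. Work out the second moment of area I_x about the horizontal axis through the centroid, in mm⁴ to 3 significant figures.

I_x ≈ 3.79 × 10⁸ mm⁴

Split into non-overlapping primitives; take the origin at the lower-left of the bounding box.
Bottom flange: 290 × 24, A = 6 960 mm², y = 12 mm, Ī = 334 080 mm⁴.
Web: 18 × 290, A = 5 220 mm², y = 169 mm, Ī = 36 583 500 mm⁴.
Top flange: 290 × 24, A = 6 960 mm², y = 326 mm, Ī = 334 080 mm⁴.
Hole (subtracted): ⌀8, A = 50.265 mm², y = 12 mm, Ī = 201.06 mm⁴.
Centroid: ȳ = ΣA·y / ΣA = 169.41 mm.
Transfer each piece to the horizontal axis through the centroid using Ī + A·d² with d = y − 169.41:
  bottom flange: d = -157.41 mm → contributes +172 795 769 mm⁴
  web: d = -0.4134 mm → contributes +36 584 392 mm⁴
  top flange: d = 156.59 mm → contributes +170 988 850 mm⁴
  hole: d = -157.41 mm → contributes −1 245 728 mm⁴
Total I = 379 123 283 mm⁴.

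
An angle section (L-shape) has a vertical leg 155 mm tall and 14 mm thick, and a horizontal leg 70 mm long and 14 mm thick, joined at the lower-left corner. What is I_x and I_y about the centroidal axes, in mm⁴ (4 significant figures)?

I_x ≈ 7.220 × 10⁶ mm⁴, I_y ≈ 9.458 × 10⁵ mm⁴

Treat the section as a set of non-overlapping primitives; coordinates are from the bounding-box lower-left.
Vertical leg: 14 × 155, A = 2 170 mm², y = 77.5 mm, Ī = 4 344 521 mm⁴.
Horizontal leg (remainder): 56 × 14, A = 784 mm², y = 7 mm, Ī = 12805.3 mm⁴.
Centroid: ȳ = ΣA·y / ΣA = 58.7891 mm.
Transfer each piece to the centroidal x-axis using Ī + A·d² with d = y − 58.7891:
  vertical leg: d = 18.7109 mm → contributes +5 104 233 mm⁴
  horizontal leg (remainder): d = -51.7891 mm → contributes +2 115 580 mm⁴
Total I = 7 219 813 mm⁴.
For the y-axis: x̄ = 16.2891 mm.
Repeating about the centroidal y-axis gives I_y = 945 836 mm⁴.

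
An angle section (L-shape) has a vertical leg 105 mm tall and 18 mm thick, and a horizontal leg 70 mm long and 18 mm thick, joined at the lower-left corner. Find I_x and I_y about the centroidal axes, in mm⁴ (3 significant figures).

I_x ≈ 2.95 × 10⁶ mm⁴, I_y ≈ 1.03 × 10⁶ mm⁴

Split into non-overlapping primitives; take the origin at the lower-left of the bounding box.
Vertical leg: 18 × 105, A = 1 890 mm², y = 52.5 mm, Ī = 1 736 438 mm⁴.
Horizontal leg (remainder): 52 × 18, A = 936 mm², y = 9 mm, Ī = 25 272 mm⁴.
Centroid: ȳ = ΣA·y / ΣA = 38.092 mm.
Transfer each piece to the centroidal x-axis using Ī + A·d² with d = y − 38.092:
  vertical leg: d = 14.408 mm → contributes +2 128 764 mm⁴
  horizontal leg (remainder): d = -29.092 mm → contributes +817 470 mm⁴
Total I = 2 946 234 mm⁴.
For the y-axis: x̄ = 20.592 mm.
Repeating about the centroidal y-axis gives I_y = 1 028 776 mm⁴.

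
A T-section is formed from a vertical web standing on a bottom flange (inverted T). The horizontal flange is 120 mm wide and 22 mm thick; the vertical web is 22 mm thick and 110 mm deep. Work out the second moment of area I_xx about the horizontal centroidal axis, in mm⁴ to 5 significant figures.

I_xx ≈ 8.0466 × 10⁶ mm⁴

Decompose the section into non-overlapping parts with the origin at the bottom-left of its bounding rectangle.
Flange: 120 × 22, A = 2 640 mm², y = 11 mm, Ī = 106 480 mm⁴.
Web: 22 × 110, A = 2 420 mm², y = 77 mm, Ī = 2 440 167 mm⁴.
Centroid: ȳ = ΣA·y / ΣA = 42.56522 mm.
Transfer each piece to the horizontal centroidal axis using Ī + A·d² with d = y − 42.56522:
  flange: d = -31.56522 mm → contributes +2 736 878 mm⁴
  web: d = 34.43478 mm → contributes +5 309 692 mm⁴
Total I = 8 046 570 mm⁴.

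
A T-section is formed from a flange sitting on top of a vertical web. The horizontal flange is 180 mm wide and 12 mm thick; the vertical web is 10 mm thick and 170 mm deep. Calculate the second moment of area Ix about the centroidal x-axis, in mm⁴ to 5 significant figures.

Ix ≈ 1.1998 × 10⁷ mm⁴

Split into non-overlapping primitives; take the origin at the lower-left of the bounding box.
Flange: 180 × 12, A = 2 160 mm², y = 176 mm, Ī = 25 920 mm⁴.
Web: 10 × 170, A = 1 700 mm², y = 85 mm, Ī = 4 094 167 mm⁴.
Centroid: ȳ = ΣA·y / ΣA = 135.9223 mm.
Transfer each piece to the centroidal x-axis using Ī + A·d² with d = y − 135.9223:
  flange: d = 40.07772 mm → contributes +3 495 363 mm⁴
  web: d = -50.92228 mm → contributes +8 502 400 mm⁴
Total I = 11 997 763 mm⁴.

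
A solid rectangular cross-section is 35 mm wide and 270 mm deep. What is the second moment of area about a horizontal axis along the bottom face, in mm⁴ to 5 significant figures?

The section: 35 × 270, A = 9 450 mm², y = 135 mm, Ī = 57 408 750 mm⁴.
Transfer it to a horizontal axis along the bottom face using Ī + A·d² with d = y − 0:
  the section: d = 135 mm → contributes +229 635 000 mm⁴
Total I = 229 635 000 mm⁴.

I_base ≈ 2.2964 × 10⁸ mm⁴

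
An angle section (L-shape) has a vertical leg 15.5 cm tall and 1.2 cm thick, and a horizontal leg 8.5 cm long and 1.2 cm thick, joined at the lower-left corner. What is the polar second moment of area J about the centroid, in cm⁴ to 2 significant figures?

J ≈ 830 cm⁴

Break the section into simple shapes (no overlaps), measuring from the bottom-left corner of the bounding box.
Vertical leg: 1.2 × 15.5, A = 18.6 cm², y = 7.75 cm, Ī = 372.4 cm⁴.
Horizontal leg (remainder): 7.3 × 1.2, A = 8.76 cm², y = 0.6 cm, Ī = 1.051 cm⁴.
Centroid: ȳ = ΣA·y / ΣA = 5.461 cm.
Transfer each piece to the centroidal x-axis using Ī + A·d² with d = y − 5.461:
  vertical leg: d = 2.289 cm → contributes +469.9 cm⁴
  horizontal leg (remainder): d = -4.861 cm → contributes +208 cm⁴
Total I = 677.9 cm⁴.
For the y-axis: x̄ = 1.961 cm.
Repeating about the centroidal y-axis gives I_y = 148.7 cm⁴.
Polar second moment: J = I_x + I_y = 826.6 cm⁴.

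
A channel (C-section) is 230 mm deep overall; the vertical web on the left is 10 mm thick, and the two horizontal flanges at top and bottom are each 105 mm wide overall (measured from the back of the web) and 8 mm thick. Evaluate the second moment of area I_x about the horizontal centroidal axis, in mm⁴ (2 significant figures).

Split into non-overlapping primitives; take the origin at the lower-left of the bounding box.
Web: 10 × 230, A = 2 300 mm², y = 115 mm, Ī = 10 139 167 mm⁴.
Top flange (beyond web): 95 × 8, A = 760 mm², y = 226 mm, Ī = 4 053 mm⁴.
Bottom flange (beyond web): 95 × 8, A = 760 mm², y = 4 mm, Ī = 4 053 mm⁴.
By symmetry the centroid is at mid-height, ȳ = 115 mm.
Transfer each piece to the horizontal centroidal axis using Ī + A·d² with d = y − 115:
  web: d = 0 mm → contributes +10 139 167 mm⁴
  top flange (beyond web): d = 111 mm → contributes +9 368 013 mm⁴
  bottom flange (beyond web): d = -111 mm → contributes +9 368 013 mm⁴
Total I = 28 875 193 mm⁴.

I_x ≈ 2.9 × 10⁷ mm⁴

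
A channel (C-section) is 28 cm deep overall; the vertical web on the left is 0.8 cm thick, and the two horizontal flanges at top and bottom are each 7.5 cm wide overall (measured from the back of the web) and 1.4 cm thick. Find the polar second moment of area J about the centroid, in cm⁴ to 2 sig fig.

Decompose the section into non-overlapping parts with the origin at the bottom-left of its bounding rectangle.
Web: 0.8 × 28, A = 22.4 cm², y = 14 cm, Ī = 1 463 cm⁴.
Top flange (beyond web): 6.7 × 1.4, A = 9.38 cm², y = 27.3 cm, Ī = 1.532 cm⁴.
Bottom flange (beyond web): 6.7 × 1.4, A = 9.38 cm², y = 0.7 cm, Ī = 1.532 cm⁴.
By symmetry the centroid is at mid-height, ȳ = 14 cm.
Transfer each piece to the centroidal x-axis using Ī + A·d² with d = y − 14:
  web: d = 0 cm → contributes +1 463 cm⁴
  top flange (beyond web): d = 13.3 cm → contributes +1 661 cm⁴
  bottom flange (beyond web): d = -13.3 cm → contributes +1 661 cm⁴
Total I = 4 785 cm⁴.
For the y-axis: x̄ = 2.109 cm.
Repeating about the centroidal y-axis gives I_y = 214.9 cm⁴.
Polar second moment: J = I_x + I_y = 5 000 cm⁴.

J ≈ 5000 cm⁴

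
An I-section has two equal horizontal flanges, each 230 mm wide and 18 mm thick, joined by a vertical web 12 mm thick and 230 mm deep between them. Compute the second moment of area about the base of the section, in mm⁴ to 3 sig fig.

Split into non-overlapping primitives; take the origin at the lower-left of the bounding box.
Bottom flange: 230 × 18, A = 4 140 mm², y = 9 mm, Ī = 111 780 mm⁴.
Web: 12 × 230, A = 2 760 mm², y = 133 mm, Ī = 12 167 000 mm⁴.
Top flange: 230 × 18, A = 4 140 mm², y = 257 mm, Ī = 111 780 mm⁴.
Transfer each piece to the base of the section using Ī + A·d² with d = y − 0:
  bottom flange: d = 9 mm → contributes +447 120 mm⁴
  web: d = 133 mm → contributes +60 988 640 mm⁴
  top flange: d = 257 mm → contributes +273 554 640 mm⁴
Total I = 334 990 400 mm⁴.

I_base ≈ 3.35 × 10⁸ mm⁴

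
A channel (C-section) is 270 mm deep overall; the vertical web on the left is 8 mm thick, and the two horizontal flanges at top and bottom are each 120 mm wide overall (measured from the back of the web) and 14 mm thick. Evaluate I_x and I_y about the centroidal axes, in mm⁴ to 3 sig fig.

Split into non-overlapping primitives; take the origin at the lower-left of the bounding box.
Web: 8 × 270, A = 2 160 mm², y = 135 mm, Ī = 13 122 000 mm⁴.
Top flange (beyond web): 112 × 14, A = 1 568 mm², y = 263 mm, Ī = 25 611 mm⁴.
Bottom flange (beyond web): 112 × 14, A = 1 568 mm², y = 7 mm, Ī = 25 611 mm⁴.
By symmetry the centroid is at mid-height, ȳ = 135 mm.
Transfer each piece to the centroidal x-axis using Ī + A·d² with d = y − 135:
  web: d = 0 mm → contributes +13 122 000 mm⁴
  top flange (beyond web): d = 128 mm → contributes +25 715 723 mm⁴
  bottom flange (beyond web): d = -128 mm → contributes +25 715 723 mm⁴
Total I = 64 553 445 mm⁴.
For the y-axis: x̄ = 39.529 mm.
Repeating about the centroidal y-axis gives I_y = 7 894 205 mm⁴.

I_x ≈ 6.46 × 10⁷ mm⁴, I_y ≈ 7.89 × 10⁶ mm⁴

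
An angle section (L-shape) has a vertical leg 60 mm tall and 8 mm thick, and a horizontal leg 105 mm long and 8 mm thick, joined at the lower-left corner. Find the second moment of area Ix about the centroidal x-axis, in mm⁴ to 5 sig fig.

Treat the section as a set of non-overlapping primitives; coordinates are from the bounding-box lower-left.
Vertical leg: 8 × 60, A = 480 mm², y = 30 mm, Ī = 144 000 mm⁴.
Horizontal leg (remainder): 97 × 8, A = 776 mm², y = 4 mm, Ī = 4138.667 mm⁴.
Centroid: ȳ = ΣA·y / ΣA = 13.93631 mm.
Transfer each piece to the centroidal x-axis using Ī + A·d² with d = y − 13.93631:
  vertical leg: d = 16.06369 mm → contributes +267860.3 mm⁴
  horizontal leg (remainder): d = -9.936306 mm → contributes +80753.28 mm⁴
Total I = 348613.6 mm⁴.

Ix ≈ 3.4861 × 10⁵ mm⁴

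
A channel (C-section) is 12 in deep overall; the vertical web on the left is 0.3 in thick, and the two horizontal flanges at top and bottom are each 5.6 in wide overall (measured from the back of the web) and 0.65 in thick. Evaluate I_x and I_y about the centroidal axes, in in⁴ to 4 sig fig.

Split into non-overlapping primitives; take the origin at the lower-left of the bounding box.
Web: 0.3 × 12, A = 3.6 in², y = 6 in, Ī = 43.2 in⁴.
Top flange (beyond web): 5.3 × 0.65, A = 3.445 in², y = 11.675 in, Ī = 0.121293 in⁴.
Bottom flange (beyond web): 5.3 × 0.65, A = 3.445 in², y = 0.325 in, Ī = 0.121293 in⁴.
By symmetry the centroid is at mid-height, ȳ = 6 in.
Transfer each piece to the centroidal x-axis using Ī + A·d² with d = y − 6:
  web: d = 0 in → contributes +43.2 in⁴
  top flange (beyond web): d = 5.675 in → contributes +111.07 in⁴
  bottom flange (beyond web): d = -5.675 in → contributes +111.07 in⁴
Total I = 265.339 in⁴.
For the y-axis: x̄ = 1.98908 in.
Repeating about the centroidal y-axis gives I_y = 34.6933 in⁴.

I_x ≈ 265.3 in⁴, I_y ≈ 34.69 in⁴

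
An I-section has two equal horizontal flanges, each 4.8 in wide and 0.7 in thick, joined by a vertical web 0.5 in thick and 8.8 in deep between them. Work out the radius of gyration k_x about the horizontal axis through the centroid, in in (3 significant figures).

k_x ≈ 4.03 in

Break the section into simple shapes (no overlaps), measuring from the bottom-left corner of the bounding box.
Bottom flange: 4.8 × 0.7, A = 3.36 in², y = 0.35 in, Ī = 0.1372 in⁴.
Web: 0.5 × 8.8, A = 4.4 in², y = 5.1 in, Ī = 28.395 in⁴.
Top flange: 4.8 × 0.7, A = 3.36 in², y = 9.85 in, Ī = 0.1372 in⁴.
By symmetry the centroid is at mid-height, ȳ = 5.1 in.
Transfer each piece to the horizontal axis through the centroid using Ī + A·d² with d = y − 5.1:
  bottom flange: d = -4.75 in → contributes +75.947 in⁴
  web: d = 0 in → contributes +28.395 in⁴
  top flange: d = 4.75 in → contributes +75.947 in⁴
Total I = 180.29 in⁴.
Radius of gyration: k = √(I/A) = √(180.29 / 11.12) = 4.0265 in.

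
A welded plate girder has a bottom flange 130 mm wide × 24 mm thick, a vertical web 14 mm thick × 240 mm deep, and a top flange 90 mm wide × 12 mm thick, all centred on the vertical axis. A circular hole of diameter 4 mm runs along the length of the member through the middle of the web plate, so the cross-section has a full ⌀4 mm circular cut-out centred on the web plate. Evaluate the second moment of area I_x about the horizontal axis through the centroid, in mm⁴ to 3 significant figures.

I_x ≈ 7.77 × 10⁷ mm⁴

Treat the section as a set of non-overlapping primitives; coordinates are from the bounding-box lower-left.
Bottom plate: 130 × 24, A = 3 120 mm², y = 12 mm, Ī = 149 760 mm⁴.
Web plate: 14 × 240, A = 3 360 mm², y = 144 mm, Ī = 16 128 000 mm⁴.
Top plate: 90 × 12, A = 1 080 mm², y = 270 mm, Ī = 12 960 mm⁴.
Hole (subtracted): ⌀4, A = 12.566 mm², y = 144 mm, Ī = 12.566 mm⁴.
Centroid: ȳ = ΣA·y / ΣA = 107.46 mm.
Transfer each piece to the horizontal axis through the centroid using Ī + A·d² with d = y − 107.46:
  bottom plate: d = -95.463 mm → contributes +28 582 941 mm⁴
  web plate: d = 36.537 mm → contributes +20 613 421 mm⁴
  top plate: d = 162.54 mm → contributes +28 544 671 mm⁴
  hole: d = 36.537 mm → contributes −16 788 mm⁴
Total I = 77 724 246 mm⁴.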